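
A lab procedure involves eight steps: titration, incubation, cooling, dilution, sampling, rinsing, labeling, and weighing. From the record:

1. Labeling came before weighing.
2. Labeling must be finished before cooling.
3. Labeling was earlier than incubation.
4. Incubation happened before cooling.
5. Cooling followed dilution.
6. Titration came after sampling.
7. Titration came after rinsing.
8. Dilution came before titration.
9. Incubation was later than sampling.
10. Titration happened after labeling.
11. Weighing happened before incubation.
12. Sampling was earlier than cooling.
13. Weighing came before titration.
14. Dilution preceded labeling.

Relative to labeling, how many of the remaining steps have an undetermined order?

2

Forced before labeling: dilution; forced after labeling: cooling, incubation, titration, and weighing.
That leaves rinsing and sampling with no forced order relative to labeling — 2.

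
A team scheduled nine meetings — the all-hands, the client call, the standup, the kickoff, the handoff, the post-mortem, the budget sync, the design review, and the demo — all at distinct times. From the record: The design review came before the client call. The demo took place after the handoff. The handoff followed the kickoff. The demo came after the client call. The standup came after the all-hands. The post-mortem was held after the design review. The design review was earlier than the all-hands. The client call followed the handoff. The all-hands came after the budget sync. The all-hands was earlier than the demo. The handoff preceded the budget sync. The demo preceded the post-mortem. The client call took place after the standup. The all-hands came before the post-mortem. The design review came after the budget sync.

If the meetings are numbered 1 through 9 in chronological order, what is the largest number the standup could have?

6

The standup must come before the client call, the demo, and the post-mortem — 3 meetings forced after it.
Everything else can be placed before the standup in some valid order, so the standup can sit as late as position 9 − 3 = 6.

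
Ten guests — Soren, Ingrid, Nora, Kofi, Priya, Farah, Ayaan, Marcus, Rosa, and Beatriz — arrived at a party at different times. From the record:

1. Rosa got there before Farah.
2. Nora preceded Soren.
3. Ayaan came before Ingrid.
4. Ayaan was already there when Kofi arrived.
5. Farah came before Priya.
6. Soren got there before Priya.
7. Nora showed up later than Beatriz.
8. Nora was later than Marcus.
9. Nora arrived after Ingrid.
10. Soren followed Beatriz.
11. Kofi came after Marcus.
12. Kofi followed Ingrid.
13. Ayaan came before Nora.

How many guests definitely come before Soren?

Directly stated before Soren: Beatriz and Nora.
Ayaan reaches Soren via Ayaan → Nora → Soren.
Ingrid reaches Soren via Ingrid → Nora → Soren.
Marcus reaches Soren via Marcus → Nora → Soren.
That's Ayaan, Beatriz, Ingrid, Marcus, and Nora — 5 in all.

5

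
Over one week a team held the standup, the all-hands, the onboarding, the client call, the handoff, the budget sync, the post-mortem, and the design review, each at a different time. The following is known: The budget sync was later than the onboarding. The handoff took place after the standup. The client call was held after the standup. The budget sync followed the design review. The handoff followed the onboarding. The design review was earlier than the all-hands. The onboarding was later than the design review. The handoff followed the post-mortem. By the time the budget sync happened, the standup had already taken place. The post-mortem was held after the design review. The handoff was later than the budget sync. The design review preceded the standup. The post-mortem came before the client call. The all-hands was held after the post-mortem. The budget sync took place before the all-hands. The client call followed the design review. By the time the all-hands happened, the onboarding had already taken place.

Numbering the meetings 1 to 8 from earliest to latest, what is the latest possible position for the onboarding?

5

The onboarding must come before the all-hands, the budget sync, and the handoff — 3 meetings forced after it.
Everything else can be placed before the onboarding in some valid order, so the onboarding can sit as late as position 8 − 3 = 5.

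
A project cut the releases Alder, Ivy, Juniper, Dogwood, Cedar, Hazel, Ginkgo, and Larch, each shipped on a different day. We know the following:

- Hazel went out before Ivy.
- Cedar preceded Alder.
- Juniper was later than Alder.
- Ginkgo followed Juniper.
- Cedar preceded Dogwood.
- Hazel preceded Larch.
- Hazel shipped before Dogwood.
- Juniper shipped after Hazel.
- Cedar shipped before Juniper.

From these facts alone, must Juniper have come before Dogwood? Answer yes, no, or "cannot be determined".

No chain of stated constraints runs from Juniper to Dogwood, and none runs from Dogwood to Juniper either.
So the relative order of Juniper and Dogwood is not fixed by the given facts.

cannot be determined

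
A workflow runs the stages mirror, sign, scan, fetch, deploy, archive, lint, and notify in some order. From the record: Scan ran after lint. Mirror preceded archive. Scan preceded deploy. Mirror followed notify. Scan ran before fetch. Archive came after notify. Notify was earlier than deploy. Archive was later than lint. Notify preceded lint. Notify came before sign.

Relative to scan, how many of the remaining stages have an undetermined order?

3

Forced before scan: lint and notify; forced after scan: deploy and fetch.
That leaves archive, mirror, and sign with no forced order relative to scan — 3.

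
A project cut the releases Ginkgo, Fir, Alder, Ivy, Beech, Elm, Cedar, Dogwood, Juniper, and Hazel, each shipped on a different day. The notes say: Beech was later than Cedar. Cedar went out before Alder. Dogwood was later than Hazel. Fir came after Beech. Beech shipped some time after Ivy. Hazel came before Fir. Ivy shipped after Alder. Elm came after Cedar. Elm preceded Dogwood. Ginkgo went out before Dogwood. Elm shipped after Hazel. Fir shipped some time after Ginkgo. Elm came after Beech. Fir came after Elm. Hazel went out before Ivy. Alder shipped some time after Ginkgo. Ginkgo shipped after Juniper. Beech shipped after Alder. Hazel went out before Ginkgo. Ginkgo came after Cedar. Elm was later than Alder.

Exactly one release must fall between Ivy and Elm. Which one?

Tracing the constraints gives Ivy → Beech → Elm, so Beech sits after Ivy and before Elm.
No other release is forced both after Ivy and before Elm.

Beech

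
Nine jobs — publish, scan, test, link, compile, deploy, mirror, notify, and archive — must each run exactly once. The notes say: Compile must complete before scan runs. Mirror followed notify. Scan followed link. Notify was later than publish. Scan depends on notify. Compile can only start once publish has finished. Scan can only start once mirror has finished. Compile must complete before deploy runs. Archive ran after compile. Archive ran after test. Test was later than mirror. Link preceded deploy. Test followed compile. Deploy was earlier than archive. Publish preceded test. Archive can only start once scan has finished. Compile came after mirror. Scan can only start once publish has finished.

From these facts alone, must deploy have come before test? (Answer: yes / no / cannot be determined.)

No chain of stated constraints runs from deploy to test, and none runs from test to deploy either.
So the relative order of deploy and test is not fixed by the given facts.

cannot be determined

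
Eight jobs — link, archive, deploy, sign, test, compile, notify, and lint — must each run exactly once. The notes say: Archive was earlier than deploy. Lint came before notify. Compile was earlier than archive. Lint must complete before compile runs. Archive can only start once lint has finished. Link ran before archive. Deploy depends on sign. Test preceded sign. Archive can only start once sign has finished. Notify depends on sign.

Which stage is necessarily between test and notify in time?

sign

Tracing the constraints gives test → sign → notify, so sign sits after test and before notify.
No other stage is forced both after test and before notify.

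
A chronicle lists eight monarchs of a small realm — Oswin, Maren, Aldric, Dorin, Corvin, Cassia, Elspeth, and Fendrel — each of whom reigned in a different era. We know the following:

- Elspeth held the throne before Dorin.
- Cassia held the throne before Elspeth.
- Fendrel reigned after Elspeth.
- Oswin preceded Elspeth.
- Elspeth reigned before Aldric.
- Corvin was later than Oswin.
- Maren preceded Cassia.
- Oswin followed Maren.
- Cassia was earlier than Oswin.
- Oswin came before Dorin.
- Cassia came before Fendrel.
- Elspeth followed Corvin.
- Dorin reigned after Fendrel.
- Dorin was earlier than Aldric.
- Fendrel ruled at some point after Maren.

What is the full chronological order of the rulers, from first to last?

The constraints fix every adjacent pair, so only one ordering works:
Maren → Cassia → Oswin → Corvin → Elspeth → Fendrel → Dorin → Aldric.

Maren, Cassia, Oswin, Corvin, Elspeth, Fendrel, Dorin, Aldric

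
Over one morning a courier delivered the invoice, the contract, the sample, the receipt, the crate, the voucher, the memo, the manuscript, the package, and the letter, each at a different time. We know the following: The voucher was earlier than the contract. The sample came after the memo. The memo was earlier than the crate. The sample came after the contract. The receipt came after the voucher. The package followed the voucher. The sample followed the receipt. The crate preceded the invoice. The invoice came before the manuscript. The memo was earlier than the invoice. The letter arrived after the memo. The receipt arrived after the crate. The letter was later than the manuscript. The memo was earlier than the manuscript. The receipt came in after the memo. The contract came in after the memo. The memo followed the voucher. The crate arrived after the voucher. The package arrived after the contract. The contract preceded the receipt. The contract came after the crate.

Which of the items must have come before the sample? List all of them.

the contract, the crate, the memo, the receipt, the voucher

Directly stated before the sample: the contract, the memo, and the receipt.
The crate reaches the sample via the crate → the contract → the sample.
The voucher reaches the sample via the voucher → the memo → the sample.
No chain forces the invoice (or any of the others) ahead of the sample.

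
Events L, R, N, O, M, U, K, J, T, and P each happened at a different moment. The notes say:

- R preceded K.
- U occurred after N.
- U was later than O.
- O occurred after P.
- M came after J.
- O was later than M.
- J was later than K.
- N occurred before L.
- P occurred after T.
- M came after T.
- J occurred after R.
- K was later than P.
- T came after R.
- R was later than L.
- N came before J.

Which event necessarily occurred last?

U

Every other event has a chain of constraints placing it before U, so U is last.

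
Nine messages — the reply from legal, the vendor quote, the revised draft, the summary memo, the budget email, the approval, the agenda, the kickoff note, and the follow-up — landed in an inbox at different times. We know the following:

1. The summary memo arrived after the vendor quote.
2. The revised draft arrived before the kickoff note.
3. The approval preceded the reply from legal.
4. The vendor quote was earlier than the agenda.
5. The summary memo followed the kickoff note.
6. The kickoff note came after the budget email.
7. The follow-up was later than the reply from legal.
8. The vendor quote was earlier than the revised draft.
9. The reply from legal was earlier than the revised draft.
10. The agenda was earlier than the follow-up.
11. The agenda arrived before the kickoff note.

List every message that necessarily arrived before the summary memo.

Directly stated before the summary memo: the kickoff note and the vendor quote.
The agenda reaches the summary memo via the agenda → the kickoff note → the summary memo.
The approval reaches the summary memo via the approval → the reply from legal → the revised draft → the kickoff note → the summary memo.
The budget email reaches the summary memo via the budget email → the kickoff note → the summary memo.
Likewise the reply from legal and the revised draft each reach the summary memo by chaining the stated constraints.
No chain forces the follow-up ahead of the summary memo.

the agenda, the approval, the budget email, the kickoff note, the reply from legal, the revised draft, the vendor quote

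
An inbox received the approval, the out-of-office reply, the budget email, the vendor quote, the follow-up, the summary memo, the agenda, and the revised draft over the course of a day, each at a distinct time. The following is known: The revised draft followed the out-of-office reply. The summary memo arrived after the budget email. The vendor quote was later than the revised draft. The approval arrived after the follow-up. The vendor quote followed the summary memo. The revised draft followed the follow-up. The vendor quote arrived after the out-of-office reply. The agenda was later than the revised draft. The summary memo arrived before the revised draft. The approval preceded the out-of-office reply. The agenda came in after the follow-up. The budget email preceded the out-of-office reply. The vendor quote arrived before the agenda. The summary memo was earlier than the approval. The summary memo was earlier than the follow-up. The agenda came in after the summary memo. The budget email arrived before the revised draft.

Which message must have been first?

The budget email has a chain of constraints placing it before every other message, so the budget email must be first.

the budget email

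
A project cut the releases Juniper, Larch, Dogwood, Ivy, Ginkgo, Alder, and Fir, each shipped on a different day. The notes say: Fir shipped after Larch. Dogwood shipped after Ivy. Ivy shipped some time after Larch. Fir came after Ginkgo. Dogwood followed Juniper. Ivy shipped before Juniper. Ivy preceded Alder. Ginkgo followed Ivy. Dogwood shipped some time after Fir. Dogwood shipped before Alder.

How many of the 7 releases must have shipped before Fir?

Directly stated before Fir: Ginkgo and Larch.
Ivy reaches Fir via Ivy → Ginkgo → Fir.
That's Ginkgo, Ivy, and Larch — 3 in all.

3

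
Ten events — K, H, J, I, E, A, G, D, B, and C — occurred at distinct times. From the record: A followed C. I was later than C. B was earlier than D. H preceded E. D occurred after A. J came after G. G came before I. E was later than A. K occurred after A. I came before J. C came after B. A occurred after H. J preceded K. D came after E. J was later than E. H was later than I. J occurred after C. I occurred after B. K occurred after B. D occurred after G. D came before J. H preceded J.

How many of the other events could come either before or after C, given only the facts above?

Forced before C: B; forced after C: A, D, E, H, I, J, and K.
That leaves G with no forced order relative to C — 1.

1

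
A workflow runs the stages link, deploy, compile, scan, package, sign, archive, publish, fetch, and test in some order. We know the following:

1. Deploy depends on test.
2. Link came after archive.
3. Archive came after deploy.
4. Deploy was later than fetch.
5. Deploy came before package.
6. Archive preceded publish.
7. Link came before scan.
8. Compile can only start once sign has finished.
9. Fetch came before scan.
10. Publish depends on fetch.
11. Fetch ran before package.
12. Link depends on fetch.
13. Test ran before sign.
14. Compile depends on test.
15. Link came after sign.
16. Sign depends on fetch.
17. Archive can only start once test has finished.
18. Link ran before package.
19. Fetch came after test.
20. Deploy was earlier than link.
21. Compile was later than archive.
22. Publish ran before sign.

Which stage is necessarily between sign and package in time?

Tracing the constraints gives sign → link → package, so link sits after sign and before package.
No other stage is forced both after sign and before package.

link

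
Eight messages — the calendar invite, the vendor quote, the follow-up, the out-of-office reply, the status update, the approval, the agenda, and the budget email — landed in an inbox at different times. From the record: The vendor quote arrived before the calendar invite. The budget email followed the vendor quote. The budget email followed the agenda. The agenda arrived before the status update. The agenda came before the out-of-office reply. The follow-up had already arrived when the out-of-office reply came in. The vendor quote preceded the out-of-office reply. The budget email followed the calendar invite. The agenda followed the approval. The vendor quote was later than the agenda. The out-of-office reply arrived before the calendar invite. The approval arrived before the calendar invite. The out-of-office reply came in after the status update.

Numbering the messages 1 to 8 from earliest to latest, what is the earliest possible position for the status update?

3

The agenda and the approval must both come before the status update — 2 forced predecessors.
Nothing else is forced ahead of the status update, so its earliest slot is position 2 + 1 = 3.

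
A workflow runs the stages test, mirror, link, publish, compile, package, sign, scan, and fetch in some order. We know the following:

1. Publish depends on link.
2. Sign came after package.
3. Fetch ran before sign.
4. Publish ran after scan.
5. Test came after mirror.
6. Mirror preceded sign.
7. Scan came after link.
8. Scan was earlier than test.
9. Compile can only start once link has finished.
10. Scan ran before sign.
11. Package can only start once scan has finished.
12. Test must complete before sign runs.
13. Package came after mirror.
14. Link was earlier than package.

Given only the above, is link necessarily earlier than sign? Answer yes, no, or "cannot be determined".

yes

Chain the constraints: link → package → sign. Each link is directly stated, so link comes before sign.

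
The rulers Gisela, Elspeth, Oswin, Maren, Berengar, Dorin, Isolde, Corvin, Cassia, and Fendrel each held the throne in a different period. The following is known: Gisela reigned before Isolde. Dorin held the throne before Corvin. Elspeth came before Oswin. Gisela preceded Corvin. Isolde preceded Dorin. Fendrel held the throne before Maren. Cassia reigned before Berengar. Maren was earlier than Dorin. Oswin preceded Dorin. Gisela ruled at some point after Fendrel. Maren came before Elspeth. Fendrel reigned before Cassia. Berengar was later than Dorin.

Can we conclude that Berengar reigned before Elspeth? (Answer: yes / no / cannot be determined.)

no

Tracing the constraints gives Elspeth → Oswin → Dorin → Berengar, so Elspeth must come before Berengar.
That means Berengar cannot be before Elspeth.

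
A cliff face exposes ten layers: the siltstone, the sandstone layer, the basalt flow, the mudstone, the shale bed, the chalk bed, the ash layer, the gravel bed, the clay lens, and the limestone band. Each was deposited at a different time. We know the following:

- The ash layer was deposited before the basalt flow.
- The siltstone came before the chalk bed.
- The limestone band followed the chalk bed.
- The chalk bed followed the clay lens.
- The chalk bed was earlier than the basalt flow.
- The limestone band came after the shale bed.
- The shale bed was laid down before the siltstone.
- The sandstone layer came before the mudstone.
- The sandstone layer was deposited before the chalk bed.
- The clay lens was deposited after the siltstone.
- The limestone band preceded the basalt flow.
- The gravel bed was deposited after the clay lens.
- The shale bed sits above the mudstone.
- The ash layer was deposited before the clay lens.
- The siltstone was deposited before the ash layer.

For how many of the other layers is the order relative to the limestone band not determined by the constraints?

Forced before the limestone band: the ash layer, the chalk bed, the clay lens, the mudstone, the sandstone layer, the shale bed, and the siltstone; forced after the limestone band: the basalt flow.
That leaves the gravel bed with no forced order relative to the limestone band — 1.

1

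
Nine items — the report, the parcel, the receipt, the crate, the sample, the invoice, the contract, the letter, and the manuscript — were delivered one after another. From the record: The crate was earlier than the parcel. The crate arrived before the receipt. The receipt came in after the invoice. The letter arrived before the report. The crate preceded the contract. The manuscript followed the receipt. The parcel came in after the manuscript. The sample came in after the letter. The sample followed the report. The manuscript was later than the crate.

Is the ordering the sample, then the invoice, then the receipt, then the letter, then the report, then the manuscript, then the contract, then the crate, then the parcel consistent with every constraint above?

no

The constraints require the crate before the receipt, but in the proposed sequence the receipt appears ahead of the crate. That one violation is enough.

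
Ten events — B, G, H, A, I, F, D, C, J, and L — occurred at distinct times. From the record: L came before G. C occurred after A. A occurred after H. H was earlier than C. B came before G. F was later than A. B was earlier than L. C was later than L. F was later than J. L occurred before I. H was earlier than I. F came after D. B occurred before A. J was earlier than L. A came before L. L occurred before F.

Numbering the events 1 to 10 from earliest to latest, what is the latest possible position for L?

L must come before C, F, G, and I — 4 events forced after it.
Everything else can be placed before L in some valid order, so L can sit as late as position 10 − 4 = 6.

6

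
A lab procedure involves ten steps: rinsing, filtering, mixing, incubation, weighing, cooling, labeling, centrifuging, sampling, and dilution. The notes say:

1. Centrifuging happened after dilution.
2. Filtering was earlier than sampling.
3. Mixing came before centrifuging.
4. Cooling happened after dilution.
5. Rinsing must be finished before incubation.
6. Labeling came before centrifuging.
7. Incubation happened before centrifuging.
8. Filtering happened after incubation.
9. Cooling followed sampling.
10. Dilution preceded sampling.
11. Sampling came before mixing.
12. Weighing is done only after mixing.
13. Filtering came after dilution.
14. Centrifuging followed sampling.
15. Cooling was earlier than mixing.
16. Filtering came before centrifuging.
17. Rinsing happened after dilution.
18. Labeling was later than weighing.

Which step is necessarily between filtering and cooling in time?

Tracing the constraints gives filtering → sampling → cooling, so sampling sits after filtering and before cooling.
No other step is forced both after filtering and before cooling.

sampling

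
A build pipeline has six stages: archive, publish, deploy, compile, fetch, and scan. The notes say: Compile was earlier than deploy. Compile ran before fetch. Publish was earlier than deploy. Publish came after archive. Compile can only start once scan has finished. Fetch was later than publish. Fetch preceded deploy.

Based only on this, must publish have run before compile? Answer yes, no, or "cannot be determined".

cannot be determined

No chain of stated constraints runs from publish to compile, and none runs from compile to publish either.
So the relative order of publish and compile is not fixed by the given facts.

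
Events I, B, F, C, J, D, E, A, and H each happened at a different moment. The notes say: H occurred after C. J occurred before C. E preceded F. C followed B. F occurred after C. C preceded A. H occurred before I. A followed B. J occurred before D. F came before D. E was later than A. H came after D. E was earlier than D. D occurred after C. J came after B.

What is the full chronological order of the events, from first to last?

B, J, C, A, E, F, D, H, I

The constraints fix every adjacent pair, so only one ordering works:
B → J → C → A → E → F → D → H → I.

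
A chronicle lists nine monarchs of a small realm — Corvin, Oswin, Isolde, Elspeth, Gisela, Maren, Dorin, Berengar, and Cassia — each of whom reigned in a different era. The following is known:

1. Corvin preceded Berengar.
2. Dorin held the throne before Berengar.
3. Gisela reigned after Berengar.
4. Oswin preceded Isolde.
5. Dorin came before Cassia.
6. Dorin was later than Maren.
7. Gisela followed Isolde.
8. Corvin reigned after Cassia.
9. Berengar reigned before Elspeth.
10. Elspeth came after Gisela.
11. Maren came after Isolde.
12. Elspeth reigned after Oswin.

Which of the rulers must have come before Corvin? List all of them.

Directly stated before Corvin: Cassia.
Dorin reaches Corvin via Dorin → Cassia → Corvin.
Isolde reaches Corvin via Isolde → Maren → Dorin → Cassia → Corvin.
Maren reaches Corvin via Maren → Dorin → Cassia → Corvin.
Likewise Oswin reaches Corvin by chaining the stated constraints.
No chain forces Elspeth (or any of the others) ahead of Corvin.

Cassia, Dorin, Isolde, Maren, Oswin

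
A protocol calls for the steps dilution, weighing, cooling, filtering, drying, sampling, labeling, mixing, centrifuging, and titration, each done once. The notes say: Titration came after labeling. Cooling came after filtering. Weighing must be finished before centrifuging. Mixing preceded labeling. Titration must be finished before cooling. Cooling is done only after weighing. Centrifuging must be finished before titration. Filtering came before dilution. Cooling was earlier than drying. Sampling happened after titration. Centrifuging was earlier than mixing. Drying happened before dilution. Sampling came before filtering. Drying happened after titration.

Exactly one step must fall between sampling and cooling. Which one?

Tracing the constraints gives sampling → filtering → cooling, so filtering sits after sampling and before cooling.
No other step is forced both after sampling and before cooling.

filtering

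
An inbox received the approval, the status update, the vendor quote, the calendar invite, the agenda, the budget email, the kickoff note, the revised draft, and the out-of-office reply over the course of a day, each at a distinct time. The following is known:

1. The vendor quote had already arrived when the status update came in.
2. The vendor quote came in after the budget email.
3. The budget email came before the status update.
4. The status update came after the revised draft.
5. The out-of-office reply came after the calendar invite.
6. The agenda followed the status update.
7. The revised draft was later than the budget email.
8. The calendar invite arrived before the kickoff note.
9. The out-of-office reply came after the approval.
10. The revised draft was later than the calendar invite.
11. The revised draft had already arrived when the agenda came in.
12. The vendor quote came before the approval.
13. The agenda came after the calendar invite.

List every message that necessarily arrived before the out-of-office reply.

Directly stated before the out-of-office reply: the approval and the calendar invite.
The budget email reaches the out-of-office reply via the budget email → the vendor quote → the approval → the out-of-office reply.
The vendor quote reaches the out-of-office reply via the vendor quote → the approval → the out-of-office reply.
No chain forces the agenda (or any of the others) ahead of the out-of-office reply.

the approval, the budget email, the calendar invite, the vendor quote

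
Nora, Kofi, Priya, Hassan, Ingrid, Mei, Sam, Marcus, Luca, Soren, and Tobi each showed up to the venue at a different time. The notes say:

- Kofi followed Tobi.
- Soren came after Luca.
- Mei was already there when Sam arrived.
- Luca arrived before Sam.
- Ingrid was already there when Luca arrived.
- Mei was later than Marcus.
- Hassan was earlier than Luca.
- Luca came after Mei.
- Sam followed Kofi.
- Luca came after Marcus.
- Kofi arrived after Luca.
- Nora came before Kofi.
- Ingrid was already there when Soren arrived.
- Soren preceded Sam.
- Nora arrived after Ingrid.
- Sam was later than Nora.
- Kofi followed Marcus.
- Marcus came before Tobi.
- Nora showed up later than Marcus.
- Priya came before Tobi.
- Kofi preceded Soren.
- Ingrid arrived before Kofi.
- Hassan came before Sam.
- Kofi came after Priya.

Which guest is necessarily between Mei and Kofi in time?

Luca

Tracing the constraints gives Mei → Luca → Kofi, so Luca sits after Mei and before Kofi.
No other guest is forced both after Mei and before Kofi.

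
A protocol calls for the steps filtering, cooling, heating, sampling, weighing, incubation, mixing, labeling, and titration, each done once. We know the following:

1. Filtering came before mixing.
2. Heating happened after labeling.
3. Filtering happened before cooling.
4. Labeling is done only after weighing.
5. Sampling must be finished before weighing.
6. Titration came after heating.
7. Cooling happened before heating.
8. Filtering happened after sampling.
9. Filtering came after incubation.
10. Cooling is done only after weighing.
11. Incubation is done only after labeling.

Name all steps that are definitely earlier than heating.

cooling, filtering, incubation, labeling, sampling, weighing

Directly stated before heating: cooling and labeling.
Filtering reaches heating via filtering → cooling → heating.
Incubation reaches heating via incubation → filtering → cooling → heating.
Sampling reaches heating via sampling → weighing → cooling → heating.
Likewise weighing reaches heating by chaining the stated constraints.
No chain forces mixing (or any of the others) ahead of heating.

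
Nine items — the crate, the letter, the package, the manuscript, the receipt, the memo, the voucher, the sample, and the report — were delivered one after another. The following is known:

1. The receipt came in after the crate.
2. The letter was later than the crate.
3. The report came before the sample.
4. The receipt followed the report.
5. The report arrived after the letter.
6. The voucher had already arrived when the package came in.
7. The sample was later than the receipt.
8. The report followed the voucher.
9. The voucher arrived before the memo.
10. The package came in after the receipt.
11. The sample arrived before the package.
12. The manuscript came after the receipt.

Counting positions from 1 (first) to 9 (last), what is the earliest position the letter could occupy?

2

The crate must come before the letter — 1 forced predecessor.
Nothing else is forced ahead of the letter, so its earliest slot is position 1 + 1 = 2.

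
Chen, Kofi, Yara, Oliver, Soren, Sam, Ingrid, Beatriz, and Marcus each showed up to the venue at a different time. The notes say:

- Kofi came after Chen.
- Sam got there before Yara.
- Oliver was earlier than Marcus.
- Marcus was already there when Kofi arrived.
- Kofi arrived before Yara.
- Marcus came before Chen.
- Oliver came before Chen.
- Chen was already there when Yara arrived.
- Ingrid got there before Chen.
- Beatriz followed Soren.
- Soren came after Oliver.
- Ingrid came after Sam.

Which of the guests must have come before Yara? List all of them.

Chen, Ingrid, Kofi, Marcus, Oliver, Sam

Directly stated before Yara: Chen, Kofi, and Sam.
Ingrid reaches Yara via Ingrid → Chen → Yara.
Marcus reaches Yara via Marcus → Chen → Yara.
Oliver reaches Yara via Oliver → Chen → Yara.
No chain forces Beatriz (or any of the others) ahead of Yara.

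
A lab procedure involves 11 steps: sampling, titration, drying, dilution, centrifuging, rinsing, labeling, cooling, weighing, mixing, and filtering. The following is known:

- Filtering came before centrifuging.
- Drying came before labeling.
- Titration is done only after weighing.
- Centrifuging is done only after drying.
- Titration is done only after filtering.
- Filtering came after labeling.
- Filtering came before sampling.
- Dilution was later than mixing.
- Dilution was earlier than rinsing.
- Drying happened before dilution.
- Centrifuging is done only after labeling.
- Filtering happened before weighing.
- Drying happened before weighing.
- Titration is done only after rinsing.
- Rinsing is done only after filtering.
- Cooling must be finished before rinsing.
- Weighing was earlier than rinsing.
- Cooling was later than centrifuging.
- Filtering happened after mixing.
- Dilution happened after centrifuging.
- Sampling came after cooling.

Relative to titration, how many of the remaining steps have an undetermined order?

Forced before titration: centrifuging, cooling, dilution, drying, filtering, labeling, mixing, rinsing, and weighing.
That leaves sampling with no forced order relative to titration — 1.

1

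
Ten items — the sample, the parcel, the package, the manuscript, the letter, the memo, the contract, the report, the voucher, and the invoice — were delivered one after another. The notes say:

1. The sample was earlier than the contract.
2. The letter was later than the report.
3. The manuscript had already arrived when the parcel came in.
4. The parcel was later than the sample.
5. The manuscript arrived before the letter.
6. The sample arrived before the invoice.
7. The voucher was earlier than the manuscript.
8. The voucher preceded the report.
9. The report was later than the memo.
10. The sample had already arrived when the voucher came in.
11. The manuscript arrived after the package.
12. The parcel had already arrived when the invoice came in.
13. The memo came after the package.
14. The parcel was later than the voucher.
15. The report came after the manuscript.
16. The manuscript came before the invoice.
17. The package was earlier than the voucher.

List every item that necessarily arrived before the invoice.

Directly stated before the invoice: the manuscript, the parcel, and the sample.
The package reaches the invoice via the package → the manuscript → the invoice.
The voucher reaches the invoice via the voucher → the parcel → the invoice.
No chain forces the letter (or any of the others) ahead of the invoice.

the manuscript, the package, the parcel, the sample, the voucher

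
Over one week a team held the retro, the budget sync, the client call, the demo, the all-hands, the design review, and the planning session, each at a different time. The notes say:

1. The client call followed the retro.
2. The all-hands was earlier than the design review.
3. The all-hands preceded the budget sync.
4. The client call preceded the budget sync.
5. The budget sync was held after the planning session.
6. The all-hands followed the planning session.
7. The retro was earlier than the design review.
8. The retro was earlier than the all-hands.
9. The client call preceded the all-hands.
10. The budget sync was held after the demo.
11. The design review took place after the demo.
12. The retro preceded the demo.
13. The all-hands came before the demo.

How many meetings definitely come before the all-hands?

3

Directly stated before the all-hands: the client call, the planning session, and the retro.
That's the client call, the planning session, and the retro — 3 in all.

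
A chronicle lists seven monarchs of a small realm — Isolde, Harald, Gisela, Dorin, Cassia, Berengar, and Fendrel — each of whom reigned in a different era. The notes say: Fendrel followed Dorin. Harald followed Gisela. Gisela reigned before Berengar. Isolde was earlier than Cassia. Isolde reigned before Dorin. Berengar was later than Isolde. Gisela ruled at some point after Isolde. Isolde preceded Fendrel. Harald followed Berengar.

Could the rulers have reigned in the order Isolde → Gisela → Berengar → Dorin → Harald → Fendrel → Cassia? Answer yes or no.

Check each stated constraint against the proposed order — e.g. Isolde is ahead of Fendrel; Isolde is ahead of Cassia. Every pair is in the required order; nothing is violated.

yes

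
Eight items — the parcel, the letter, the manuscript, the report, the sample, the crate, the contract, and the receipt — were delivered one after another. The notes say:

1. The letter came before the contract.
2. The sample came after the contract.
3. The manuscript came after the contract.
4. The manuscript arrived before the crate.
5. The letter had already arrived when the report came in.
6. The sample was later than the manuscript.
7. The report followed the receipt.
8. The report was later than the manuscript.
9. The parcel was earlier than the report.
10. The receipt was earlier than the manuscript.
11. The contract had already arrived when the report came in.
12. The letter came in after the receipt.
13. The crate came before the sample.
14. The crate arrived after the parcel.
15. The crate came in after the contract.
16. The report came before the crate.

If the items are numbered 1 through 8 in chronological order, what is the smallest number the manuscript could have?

The contract, the letter, and the receipt must all come before the manuscript — 3 forced predecessors.
Nothing else is forced ahead of the manuscript, so its earliest slot is position 3 + 1 = 4.

4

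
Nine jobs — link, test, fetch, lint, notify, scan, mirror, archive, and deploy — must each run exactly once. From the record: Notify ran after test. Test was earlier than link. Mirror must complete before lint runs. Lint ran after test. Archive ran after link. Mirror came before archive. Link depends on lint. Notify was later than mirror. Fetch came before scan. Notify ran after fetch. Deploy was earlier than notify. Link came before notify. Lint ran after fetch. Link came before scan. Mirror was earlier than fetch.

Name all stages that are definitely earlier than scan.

Directly stated before scan: fetch and link.
Lint reaches scan via lint → link → scan.
Mirror reaches scan via mirror → fetch → scan.
Test reaches scan via test → link → scan.
No chain forces deploy (or any of the others) ahead of scan.

fetch, link, lint, mirror, test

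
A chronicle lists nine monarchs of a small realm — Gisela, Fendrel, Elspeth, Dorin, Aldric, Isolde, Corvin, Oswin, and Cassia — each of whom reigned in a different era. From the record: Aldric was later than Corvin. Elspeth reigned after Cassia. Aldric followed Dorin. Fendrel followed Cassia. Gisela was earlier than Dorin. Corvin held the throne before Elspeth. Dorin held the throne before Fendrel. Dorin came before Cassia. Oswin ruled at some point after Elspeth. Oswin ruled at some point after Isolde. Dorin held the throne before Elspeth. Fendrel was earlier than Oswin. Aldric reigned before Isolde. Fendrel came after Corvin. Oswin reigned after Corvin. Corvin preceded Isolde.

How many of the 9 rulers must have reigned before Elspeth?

4

Directly stated before Elspeth: Cassia, Corvin, and Dorin.
Gisela reaches Elspeth via Gisela → Dorin → Elspeth.
No chain forces Isolde (or any of the others) ahead of Elspeth.
That's Cassia, Corvin, Dorin, and Gisela — 4 in all.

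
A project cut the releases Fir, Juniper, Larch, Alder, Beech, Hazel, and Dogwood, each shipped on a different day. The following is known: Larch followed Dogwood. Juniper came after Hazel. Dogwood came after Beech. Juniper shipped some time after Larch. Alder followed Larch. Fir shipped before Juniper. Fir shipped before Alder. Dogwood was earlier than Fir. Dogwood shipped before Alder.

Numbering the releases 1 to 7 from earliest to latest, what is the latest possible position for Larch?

5

Larch must come before Alder and Juniper — 2 releases forced after it.
Everything else can be placed before Larch in some valid order, so Larch can sit as late as position 7 − 2 = 5.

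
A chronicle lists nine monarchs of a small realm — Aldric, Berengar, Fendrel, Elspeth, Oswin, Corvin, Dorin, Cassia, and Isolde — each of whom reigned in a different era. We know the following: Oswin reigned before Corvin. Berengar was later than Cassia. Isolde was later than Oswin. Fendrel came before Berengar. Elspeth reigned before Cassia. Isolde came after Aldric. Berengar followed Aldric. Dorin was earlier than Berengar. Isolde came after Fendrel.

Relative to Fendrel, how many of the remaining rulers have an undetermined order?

Forced after Fendrel: Berengar and Isolde.
That leaves Aldric, Cassia, Corvin, Dorin, Elspeth, and Oswin with no forced order relative to Fendrel — 6.

6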